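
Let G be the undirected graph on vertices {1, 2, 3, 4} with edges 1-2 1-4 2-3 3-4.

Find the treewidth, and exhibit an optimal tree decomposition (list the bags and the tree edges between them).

Treewidth 2.
Bags: B1 = {1, 2, 3}  B2 = {1, 3, 4}
Tree: B1–B2

Each bag holds 3 vertices, so the decomposition has width 2, which upper-bounds the treewidth. The edges 1–2–3–4–1 form a cycle, so G is not a tree and its treewidth is at least 2. The upper and lower bounds meet at 2, so that is the treewidth.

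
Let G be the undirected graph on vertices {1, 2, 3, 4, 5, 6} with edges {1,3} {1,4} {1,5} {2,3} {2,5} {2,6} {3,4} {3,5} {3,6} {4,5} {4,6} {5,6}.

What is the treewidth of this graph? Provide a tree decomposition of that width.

Treewidth 3.
One optimal decomposition is:
Bags: B1 = {3, 4, 5, 6}  B2 = {2, 3, 5, 6}  B3 = {1, 3, 4, 5}
Tree: B1–B2, B1–B3

The largest bag has 4 vertices, giving width 3; this decomposition certifies tw(G) ≤ 3. For the lower bound, the 4 vertices {2, 3, 5, 6} are pairwise adjacent, and any tree decomposition puts a clique entirely inside one bag — forcing width ≥ 3. Combining the bounds, tw(G) = 3.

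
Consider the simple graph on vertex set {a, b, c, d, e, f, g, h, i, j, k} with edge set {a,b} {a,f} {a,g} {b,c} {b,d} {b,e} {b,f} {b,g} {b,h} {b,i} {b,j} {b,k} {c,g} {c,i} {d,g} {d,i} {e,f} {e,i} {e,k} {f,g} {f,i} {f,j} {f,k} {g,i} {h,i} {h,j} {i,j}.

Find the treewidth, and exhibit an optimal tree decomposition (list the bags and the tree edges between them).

Treewidth 3.
One optimal decomposition is:
Bags: B1 = {b, f, g, i}  B2 = {a, b, f, g}  B3 = {b, c, g, i}  B4 = {b, e, f, i}  B5 = {b, f, i, j}  B6 = {b, d, g, i}  B7 = {b, e, f, k}  B8 = {b, h, i, j}
Tree: B1–B2, B1–B3, B1–B4, B4–B5, B3–B6, B4–B7, B5–B8

Each bag holds 4 vertices, so the decomposition has width 3, which upper-bounds the treewidth. Conversely, {a, b, f, g} is a clique of size 4, and the vertices of any clique must share a bag in every tree decomposition; so some bag has ≥ 4 vertices and tw(G) ≥ 3. Combining the bounds, tw(G) = 3.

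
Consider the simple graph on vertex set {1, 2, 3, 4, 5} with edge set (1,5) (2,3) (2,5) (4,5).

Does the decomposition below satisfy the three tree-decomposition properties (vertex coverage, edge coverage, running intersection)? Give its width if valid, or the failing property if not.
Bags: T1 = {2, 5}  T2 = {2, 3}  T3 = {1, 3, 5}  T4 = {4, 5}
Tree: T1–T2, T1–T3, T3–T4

A tree decomposition must satisfy three properties: every vertex lies in some bag; for every edge, both endpoints lie together in some bag; and for every vertex, the bags containing it form a connected subtree. Here bags containing vertex 3 are not connected in the tree, so the decomposition is invalid.

No — bags containing vertex 3 are not connected in the tree.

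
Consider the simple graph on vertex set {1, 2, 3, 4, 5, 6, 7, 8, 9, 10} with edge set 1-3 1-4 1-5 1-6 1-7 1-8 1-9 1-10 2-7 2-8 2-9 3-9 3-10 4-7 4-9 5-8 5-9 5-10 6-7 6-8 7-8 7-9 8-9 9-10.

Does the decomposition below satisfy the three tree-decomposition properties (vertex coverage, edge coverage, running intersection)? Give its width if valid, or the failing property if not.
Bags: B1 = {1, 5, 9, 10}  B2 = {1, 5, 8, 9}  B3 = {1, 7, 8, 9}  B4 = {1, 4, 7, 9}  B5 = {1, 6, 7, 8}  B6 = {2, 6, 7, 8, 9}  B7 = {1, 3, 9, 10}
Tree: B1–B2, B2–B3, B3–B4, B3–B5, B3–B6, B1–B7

A tree decomposition must satisfy three properties: every vertex lies in some bag; for every edge, both endpoints lie together in some bag; and for every vertex, the bags containing it form a connected subtree. Here bags containing vertex 6 are not connected in the tree, so the decomposition is invalid.

No — bags containing vertex 6 are not connected in the tree.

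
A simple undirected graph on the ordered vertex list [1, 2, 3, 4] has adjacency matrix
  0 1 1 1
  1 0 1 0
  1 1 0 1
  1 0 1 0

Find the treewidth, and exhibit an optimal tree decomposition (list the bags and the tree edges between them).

The largest bag has 3 vertices, giving width 2; this decomposition certifies tw(G) ≤ 2. On the other hand G contains the 3-clique {1, 2, 3}. A clique must lie in a single bag of any decomposition, so no decomposition can have width below 2. Therefore the treewidth is 2.

Treewidth 2.
One such decomposition:
Bags: B1 = {1, 3, 4}  B2 = {1, 2, 3}
Tree: B1–B2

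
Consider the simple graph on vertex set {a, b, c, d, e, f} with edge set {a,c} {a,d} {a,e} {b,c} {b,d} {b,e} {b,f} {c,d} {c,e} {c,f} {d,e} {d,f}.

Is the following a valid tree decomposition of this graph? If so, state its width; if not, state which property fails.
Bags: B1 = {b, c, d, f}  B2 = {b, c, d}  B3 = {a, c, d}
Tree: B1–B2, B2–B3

No — vertex e appears in no bag.

A tree decomposition must satisfy three properties: every vertex lies in some bag; for every edge, both endpoints lie together in some bag; and for every vertex, the bags containing it form a connected subtree. Here vertex e appears in no bag, so the decomposition is invalid.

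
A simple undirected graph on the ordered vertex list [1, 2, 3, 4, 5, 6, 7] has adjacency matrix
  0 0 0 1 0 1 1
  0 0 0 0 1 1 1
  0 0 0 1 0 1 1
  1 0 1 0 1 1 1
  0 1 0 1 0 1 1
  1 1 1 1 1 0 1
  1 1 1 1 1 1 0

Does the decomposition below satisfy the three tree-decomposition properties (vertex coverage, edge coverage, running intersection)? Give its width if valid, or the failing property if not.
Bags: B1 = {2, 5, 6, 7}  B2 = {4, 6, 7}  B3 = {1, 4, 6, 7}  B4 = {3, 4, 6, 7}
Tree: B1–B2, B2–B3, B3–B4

No — edge (5,4) lies in no bag.

A tree decomposition must satisfy three properties: every vertex lies in some bag; for every edge, both endpoints lie together in some bag; and for every vertex, the bags containing it form a connected subtree. Here edge (5,4) lies in no bag, so the decomposition is invalid.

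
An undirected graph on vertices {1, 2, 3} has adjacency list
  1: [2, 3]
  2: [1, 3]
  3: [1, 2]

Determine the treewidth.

A width-2 tree decomposition is:
Bags: B1 = {1, 2, 3}
Tree: (single bag)
With just one bag of size 3, the width is 3 − 1 = 2, so tw(G) ≤ 2. Conversely, {1, 2, 3} is a clique of size 3, and the vertices of any clique must share a bag in every tree decomposition; so some bag has ≥ 3 vertices and tw(G) ≥ 2. Therefore the treewidth is 2.

2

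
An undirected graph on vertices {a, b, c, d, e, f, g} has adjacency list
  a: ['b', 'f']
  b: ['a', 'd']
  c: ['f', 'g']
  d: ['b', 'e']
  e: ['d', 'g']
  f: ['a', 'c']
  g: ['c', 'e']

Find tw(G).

2

A width-2 tree decomposition is:
Bags: B1 = {d, e, g}  B2 = {c, d, g}  B3 = {c, d, f}  B4 = {a, d, f}  B5 = {a, b, d}
Tree: B1–B2, B2–B3, B3–B4, B4–B5
Each bag holds 3 vertices, so the decomposition has width 2, which upper-bounds the treewidth. The edges d–e–g–c–f–a–b–d form a cycle, so G is not a tree and its treewidth is at least 2. Hence tw(G) = 2 exactly.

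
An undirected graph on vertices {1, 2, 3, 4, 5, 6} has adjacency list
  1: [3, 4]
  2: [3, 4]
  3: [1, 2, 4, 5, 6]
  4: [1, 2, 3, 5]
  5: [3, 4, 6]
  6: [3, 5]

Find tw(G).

2

A width-2 tree decomposition is:
Bags: B1 = {2, 3, 4}  B2 = {1, 3, 4}  B3 = {3, 4, 5}  B4 = {3, 5, 6}
Tree: B1–B2, B2–B3, B3–B4
Every bag has size at most 3, so the width is 3 − 1 = 2 and tw(G) ≤ 2. On the other hand G contains the 3-clique {1, 3, 4}. A clique must lie in a single bag of any decomposition, so no decomposition can have width below 2. Therefore the treewidth is 2.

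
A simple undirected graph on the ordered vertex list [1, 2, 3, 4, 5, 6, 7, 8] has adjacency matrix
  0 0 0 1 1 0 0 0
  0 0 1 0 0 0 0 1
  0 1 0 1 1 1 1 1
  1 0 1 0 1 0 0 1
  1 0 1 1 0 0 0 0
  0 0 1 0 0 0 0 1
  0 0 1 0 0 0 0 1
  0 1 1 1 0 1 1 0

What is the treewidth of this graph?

2

A width-2 tree decomposition is:
Bags: B1 = {3, 4, 8}  B2 = {3, 4, 5}  B3 = {3, 7, 8}  B4 = {3, 6, 8}  B5 = {1, 4, 5}  B6 = {2, 3, 8}
Tree: B1–B2, B1–B3, B3–B4, B2–B5, B3–B6
Every bag has size at most 3, so the width is 3 − 1 = 2 and tw(G) ≤ 2. Conversely, {1, 4, 5} is a clique of size 3, and the vertices of any clique must share a bag in every tree decomposition; so some bag has ≥ 3 vertices and tw(G) ≥ 2. Combining the bounds, tw(G) = 2.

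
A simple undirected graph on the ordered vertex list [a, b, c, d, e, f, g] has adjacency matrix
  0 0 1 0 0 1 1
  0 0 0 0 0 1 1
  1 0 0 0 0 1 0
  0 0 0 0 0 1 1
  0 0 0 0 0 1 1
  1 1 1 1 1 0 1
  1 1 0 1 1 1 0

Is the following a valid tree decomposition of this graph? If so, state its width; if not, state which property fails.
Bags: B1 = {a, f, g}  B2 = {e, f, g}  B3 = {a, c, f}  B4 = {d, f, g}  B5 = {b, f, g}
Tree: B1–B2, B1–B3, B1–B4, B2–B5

Vertex coverage: the bags together contain {a, b, c, d, e, f, g}, the full vertex set. Edge coverage: each edge of G has both endpoints in at least one bag. Running intersection: for every vertex, the bags containing it form a connected subtree. All three properties hold, so this is a valid tree decomposition of width max|bag| − 1 = 2, and hence tw(G) ≤ 2.

Yes; width 2.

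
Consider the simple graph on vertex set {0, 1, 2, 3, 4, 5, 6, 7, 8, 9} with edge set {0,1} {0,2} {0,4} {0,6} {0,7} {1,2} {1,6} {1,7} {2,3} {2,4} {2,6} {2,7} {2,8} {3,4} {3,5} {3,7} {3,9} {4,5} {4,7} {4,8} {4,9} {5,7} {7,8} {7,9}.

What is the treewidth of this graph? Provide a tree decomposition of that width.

Treewidth 3.
One optimal decomposition is:
Bags: B1 = {2, 3, 4, 7}  B2 = {3, 4, 5, 7}  B3 = {3, 4, 7, 9}  B4 = {2, 4, 7, 8}  B5 = {0, 2, 4, 7}  B6 = {0, 1, 2, 7}  B7 = {0, 1, 2, 6}
Tree: B1–B2, B2–B3, B1–B4, B4–B5, B5–B6, B6–B7

The largest bag has 4 vertices, giving width 3; this decomposition certifies tw(G) ≤ 3. On the other hand G contains the 4-clique {0, 1, 2, 6}. A clique must lie in a single bag of any decomposition, so no decomposition can have width below 3. Hence tw(G) = 3 exactly.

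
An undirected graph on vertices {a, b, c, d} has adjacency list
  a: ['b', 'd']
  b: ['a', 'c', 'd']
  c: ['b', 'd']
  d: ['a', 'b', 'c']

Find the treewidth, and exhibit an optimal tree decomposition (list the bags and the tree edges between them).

Each bag holds 3 vertices, so the decomposition has width 2, which upper-bounds the treewidth. On the other hand G contains the 3-clique {b, c, d}. A clique must lie in a single bag of any decomposition, so no decomposition can have width below 2. The upper and lower bounds meet at 2, so that is the treewidth.

Treewidth 2.
One such decomposition:
Bags: B1 = {a, b, d}  B2 = {b, c, d}
Tree: B1–B2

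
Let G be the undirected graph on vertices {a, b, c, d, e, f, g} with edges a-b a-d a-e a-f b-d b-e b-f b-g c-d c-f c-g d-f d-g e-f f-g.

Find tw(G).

A width-3 tree decomposition is:
Bags: B1 = {b, d, f, g}  B2 = {a, b, d, f}  B3 = {a, b, e, f}  B4 = {c, d, f, g}
Tree: B1–B2, B2–B3, B1–B4
The largest bag has 4 vertices, giving width 3; this decomposition certifies tw(G) ≤ 3. On the other hand G contains the 4-clique {c, d, f, g}. A clique must lie in a single bag of any decomposition, so no decomposition can have width below 3. The upper and lower bounds meet at 3, so that is the treewidth.

3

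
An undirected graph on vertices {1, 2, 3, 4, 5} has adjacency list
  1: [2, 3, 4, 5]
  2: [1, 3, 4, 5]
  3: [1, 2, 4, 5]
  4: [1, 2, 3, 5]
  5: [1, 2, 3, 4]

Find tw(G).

4

A width-4 tree decomposition is:
Bags: B1 = {1, 2, 3, 4, 5}
Tree: (single bag)
A single bag containing all 5 vertices is trivially a valid decomposition of width 4. For the lower bound, the 5 vertices {1, 2, 3, 4, 5} are pairwise adjacent, and any tree decomposition puts a clique entirely inside one bag — forcing width ≥ 4. Hence tw(G) = 4 exactly.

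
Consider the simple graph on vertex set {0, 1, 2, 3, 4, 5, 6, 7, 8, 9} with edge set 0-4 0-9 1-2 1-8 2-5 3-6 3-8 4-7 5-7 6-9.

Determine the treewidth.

A width-2 tree decomposition is:
Bags: B1 = {0, 6, 9}  B2 = {0, 4, 6}  B3 = {4, 6, 7}  B4 = {5, 6, 7}  B5 = {2, 5, 6}  B6 = {1, 2, 6}  B7 = {1, 6, 8}  B8 = {3, 6, 8}
Tree: B1–B2, B2–B3, B3–B4, B4–B5, B5–B6, B6–B7, B7–B8
The largest bag has 3 vertices, giving width 2; this decomposition certifies tw(G) ≤ 2. For the lower bound, G contains the cycle 6–9–0–4–7–5–2–1–8–3–6, so G is not a forest; only forests have treewidth ≤ 1, hence tw(G) ≥ 2. The upper and lower bounds meet at 2, so that is the treewidth.

2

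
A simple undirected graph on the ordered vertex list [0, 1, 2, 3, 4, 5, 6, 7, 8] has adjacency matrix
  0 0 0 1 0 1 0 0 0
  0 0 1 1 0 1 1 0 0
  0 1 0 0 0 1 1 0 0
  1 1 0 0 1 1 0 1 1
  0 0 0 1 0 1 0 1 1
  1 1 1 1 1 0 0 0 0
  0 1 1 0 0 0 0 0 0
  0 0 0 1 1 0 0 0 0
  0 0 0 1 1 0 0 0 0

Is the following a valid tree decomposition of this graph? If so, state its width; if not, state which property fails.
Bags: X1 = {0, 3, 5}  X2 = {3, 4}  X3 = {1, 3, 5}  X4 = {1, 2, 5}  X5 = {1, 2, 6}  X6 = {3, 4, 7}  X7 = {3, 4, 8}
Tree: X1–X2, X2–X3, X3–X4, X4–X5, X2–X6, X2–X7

No — edge (5,4) lies in no bag.

A tree decomposition must satisfy three properties: every vertex lies in some bag; for every edge, both endpoints lie together in some bag; and for every vertex, the bags containing it form a connected subtree. Here edge (5,4) lies in no bag, so the decomposition is invalid.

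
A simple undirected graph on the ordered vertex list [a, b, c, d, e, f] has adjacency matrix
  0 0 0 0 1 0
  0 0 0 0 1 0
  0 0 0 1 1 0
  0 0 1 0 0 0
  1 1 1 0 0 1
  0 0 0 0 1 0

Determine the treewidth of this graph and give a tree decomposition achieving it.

Treewidth 1.
One optimal decomposition is:
Bags: B1 = {c, d}  B2 = {c, e}  B3 = {e, f}  B4 = {a, e}  B5 = {b, e}
Tree: B1–B2, B2–B3, B3–B4, B3–B5

Each bag holds 2 vertices, so the decomposition has width 1, which upper-bounds the treewidth. Since G has at least one edge (e.g. c–d), it is not an edgeless graph, so tw(G) ≥ 1. Therefore the treewidth is 1.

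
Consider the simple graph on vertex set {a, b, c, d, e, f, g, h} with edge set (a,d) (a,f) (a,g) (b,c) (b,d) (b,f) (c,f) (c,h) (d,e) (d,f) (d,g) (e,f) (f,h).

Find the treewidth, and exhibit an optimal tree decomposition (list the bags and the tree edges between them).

Treewidth 2.
One such decomposition:
Bags: B1 = {b, d, f}  B2 = {a, d, f}  B3 = {d, e, f}  B4 = {b, c, f}  B5 = {c, f, h}  B6 = {a, d, g}
Tree: B1–B2, B1–B3, B1–B4, B4–B5, B2–B6

The largest bag has 3 vertices, giving width 2; this decomposition certifies tw(G) ≤ 2. For the lower bound, the 3 vertices {a, d, g} are pairwise adjacent, and any tree decomposition puts a clique entirely inside one bag — forcing width ≥ 2. Therefore the treewidth is 2.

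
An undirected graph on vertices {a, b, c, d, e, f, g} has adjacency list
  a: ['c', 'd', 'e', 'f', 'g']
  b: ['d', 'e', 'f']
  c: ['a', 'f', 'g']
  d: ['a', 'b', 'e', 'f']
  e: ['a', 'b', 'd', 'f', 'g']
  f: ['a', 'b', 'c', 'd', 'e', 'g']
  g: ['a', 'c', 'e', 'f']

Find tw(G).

A width-3 tree decomposition is:
Bags: B1 = {a, d, e, f}  B2 = {b, d, e, f}  B3 = {a, e, f, g}  B4 = {a, c, f, g}
Tree: B1–B2, B1–B3, B3–B4
Every bag has size at most 4, so the width is 4 − 1 = 3 and tw(G) ≤ 3. Conversely, {a, d, e, f} is a clique of size 4, and the vertices of any clique must share a bag in every tree decomposition; so some bag has ≥ 4 vertices and tw(G) ≥ 3. Hence tw(G) = 3 exactly.

3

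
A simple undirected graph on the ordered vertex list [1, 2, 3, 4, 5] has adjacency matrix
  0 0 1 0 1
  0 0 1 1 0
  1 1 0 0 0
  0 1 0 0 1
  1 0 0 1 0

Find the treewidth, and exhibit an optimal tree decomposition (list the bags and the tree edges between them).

Every bag has size at most 3, so the width is 3 − 1 = 2 and tw(G) ≤ 2. Since 1–5–4–2–3–1 is a cycle in G, G is not acyclic. Forests are exactly the graphs of treewidth ≤ 1, so tw(G) ≥ 2. Combining the bounds, tw(G) = 2.

Treewidth 2.
One optimal decomposition is:
Bags: B1 = {1, 4, 5}  B2 = {1, 2, 4}  B3 = {1, 2, 3}
Tree: B1–B2, B2–B3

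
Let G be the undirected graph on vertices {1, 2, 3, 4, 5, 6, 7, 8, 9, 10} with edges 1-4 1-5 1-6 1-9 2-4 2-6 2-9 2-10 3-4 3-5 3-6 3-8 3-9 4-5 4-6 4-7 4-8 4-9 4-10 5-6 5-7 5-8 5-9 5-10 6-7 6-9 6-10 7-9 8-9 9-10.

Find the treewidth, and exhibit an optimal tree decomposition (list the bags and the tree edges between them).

Each bag holds 5 vertices, so the decomposition has width 4, which upper-bounds the treewidth. Conversely, {2, 4, 6, 9, 10} is a clique of size 5, and the vertices of any clique must share a bag in every tree decomposition; so some bag has ≥ 5 vertices and tw(G) ≥ 4. Hence tw(G) = 4 exactly.

Treewidth 4.
One such decomposition:
Bags: B1 = {3, 4, 5, 6, 9}  B2 = {3, 4, 5, 8, 9}  B3 = {4, 5, 6, 9, 10}  B4 = {1, 4, 5, 6, 9}  B5 = {2, 4, 6, 9, 10}  B6 = {4, 5, 6, 7, 9}
Tree: B1–B2, B1–B3, B3–B4, B3–B5, B3–B6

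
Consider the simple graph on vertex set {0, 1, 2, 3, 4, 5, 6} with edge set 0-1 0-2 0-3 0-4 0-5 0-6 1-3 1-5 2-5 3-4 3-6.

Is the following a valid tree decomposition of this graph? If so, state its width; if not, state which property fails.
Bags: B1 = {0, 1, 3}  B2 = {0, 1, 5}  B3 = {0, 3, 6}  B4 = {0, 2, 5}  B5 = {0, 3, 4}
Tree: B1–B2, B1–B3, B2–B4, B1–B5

Vertex coverage: the bags together contain {0, 1, 2, 3, 4, 5, 6}, the full vertex set. Edge coverage: each edge of G has both endpoints in at least one bag. Running intersection: for every vertex, the bags containing it form a connected subtree. All three properties hold, so this is a valid tree decomposition of width max|bag| − 1 = 2, and hence tw(G) ≤ 2.

Yes; width 2.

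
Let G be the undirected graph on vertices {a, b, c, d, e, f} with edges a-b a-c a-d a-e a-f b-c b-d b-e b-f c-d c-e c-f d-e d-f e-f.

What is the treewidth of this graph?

A width-5 tree decomposition is:
Bags: B1 = {a, b, c, d, e, f}
Tree: (single bag)
A single bag containing all 6 vertices is trivially a valid decomposition of width 5. Conversely, {a, b, c, d, e, f} is a clique of size 6, and the vertices of any clique must share a bag in every tree decomposition; so some bag has ≥ 6 vertices and tw(G) ≥ 5. The upper and lower bounds meet at 5, so that is the treewidth.

5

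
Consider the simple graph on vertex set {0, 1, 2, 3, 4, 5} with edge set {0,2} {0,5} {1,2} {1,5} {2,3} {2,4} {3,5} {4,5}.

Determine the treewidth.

2

A width-2 tree decomposition is:
Bags: B1 = {2, 3, 5}  B2 = {0, 2, 5}  B3 = {2, 4, 5}  B4 = {1, 2, 5}
Tree: B1–B2, B2–B3, B3–B4
Every bag has size at most 3, so the width is 3 − 1 = 2 and tw(G) ≤ 2. For the lower bound, G contains the cycle 2–3–5–0–2, so G is not a forest; only forests have treewidth ≤ 1, hence tw(G) ≥ 2. Hence tw(G) = 2 exactly.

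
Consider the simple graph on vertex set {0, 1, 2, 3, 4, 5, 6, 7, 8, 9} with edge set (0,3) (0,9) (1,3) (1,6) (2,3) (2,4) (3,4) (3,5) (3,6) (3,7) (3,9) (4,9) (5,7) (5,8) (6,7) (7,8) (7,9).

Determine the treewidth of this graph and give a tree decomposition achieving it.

The largest bag has 3 vertices, giving width 2; this decomposition certifies tw(G) ≤ 2. Conversely, {5, 7, 8} is a clique of size 3, and the vertices of any clique must share a bag in every tree decomposition; so some bag has ≥ 3 vertices and tw(G) ≥ 2. Combining the bounds, tw(G) = 2.

Treewidth 2.
Bags: B1 = {3, 7, 9}  B2 = {3, 6, 7}  B3 = {3, 4, 9}  B4 = {1, 3, 6}  B5 = {0, 3, 9}  B6 = {3, 5, 7}  B7 = {2, 3, 4}  B8 = {5, 7, 8}
Tree: B1–B2, B1–B3, B2–B4, B1–B5, B1–B6, B3–B7, B6–B8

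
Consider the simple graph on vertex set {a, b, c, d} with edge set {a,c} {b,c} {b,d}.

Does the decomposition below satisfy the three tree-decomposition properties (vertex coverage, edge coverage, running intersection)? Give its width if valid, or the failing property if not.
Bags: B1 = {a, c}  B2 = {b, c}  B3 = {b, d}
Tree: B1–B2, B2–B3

Yes; width 1.

Checking the three conditions: (i) the bags cover all of {a, b, c, d}; (ii) for each edge, some bag contains both endpoints; (iii) the bags containing any fixed vertex form a subtree. All hold, so the decomposition is valid with width 2 − 1 = 1.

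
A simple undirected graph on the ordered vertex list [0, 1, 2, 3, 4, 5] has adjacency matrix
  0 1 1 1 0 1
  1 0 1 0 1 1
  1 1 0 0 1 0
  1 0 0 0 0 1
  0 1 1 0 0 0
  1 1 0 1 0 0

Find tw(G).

A width-2 tree decomposition is:
Bags: B1 = {0, 1, 5}  B2 = {0, 1, 2}  B3 = {0, 3, 5}  B4 = {1, 2, 4}
Tree: B1–B2, B1–B3, B2–B4
The largest bag has 3 vertices, giving width 2; this decomposition certifies tw(G) ≤ 2. For the lower bound, the 3 vertices {0, 1, 2} are pairwise adjacent, and any tree decomposition puts a clique entirely inside one bag — forcing width ≥ 2. Hence tw(G) = 2 exactly.

2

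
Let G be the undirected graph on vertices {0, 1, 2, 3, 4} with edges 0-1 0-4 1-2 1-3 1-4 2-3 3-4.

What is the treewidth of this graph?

2

A width-2 tree decomposition is:
Bags: B1 = {1, 3, 4}  B2 = {1, 2, 3}  B3 = {0, 1, 4}
Tree: B1–B2, B1–B3
The largest bag has 3 vertices, giving width 2; this decomposition certifies tw(G) ≤ 2. Conversely, {0, 1, 4} is a clique of size 3, and the vertices of any clique must share a bag in every tree decomposition; so some bag has ≥ 3 vertices and tw(G) ≥ 2. The upper and lower bounds meet at 2, so that is the treewidth.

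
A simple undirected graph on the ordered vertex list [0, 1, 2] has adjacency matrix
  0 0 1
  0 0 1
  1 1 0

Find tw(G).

A width-1 tree decomposition is:
Bags: B1 = {1, 2}  B2 = {0, 2}
Tree: B1–B2
The largest bag has 2 vertices, giving width 1; this decomposition certifies tw(G) ≤ 1. G has an edge, so its treewidth is at least 1. The upper and lower bounds meet at 1, so that is the treewidth.

1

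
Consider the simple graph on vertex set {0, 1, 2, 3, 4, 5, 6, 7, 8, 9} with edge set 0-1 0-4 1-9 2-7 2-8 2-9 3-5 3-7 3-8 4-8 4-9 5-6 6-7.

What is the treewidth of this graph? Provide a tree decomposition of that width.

Every bag has size at most 3, so the width is 3 − 1 = 2 and tw(G) ≤ 2. For the lower bound, G contains the cycle 5–6–7–3–5, so G is not a forest; only forests have treewidth ≤ 1, hence tw(G) ≥ 2. Combining the bounds, tw(G) = 2.

Treewidth 2.
One such decomposition:
Bags: B1 = {3, 5, 6}  B2 = {3, 6, 7}  B3 = {3, 7, 8}  B4 = {2, 7, 8}  B5 = {2, 4, 8}  B6 = {2, 4, 9}  B7 = {0, 4, 9}  B8 = {0, 1, 9}
Tree: B1–B2, B2–B3, B3–B4, B4–B5, B5–B6, B6–B7, B7–B8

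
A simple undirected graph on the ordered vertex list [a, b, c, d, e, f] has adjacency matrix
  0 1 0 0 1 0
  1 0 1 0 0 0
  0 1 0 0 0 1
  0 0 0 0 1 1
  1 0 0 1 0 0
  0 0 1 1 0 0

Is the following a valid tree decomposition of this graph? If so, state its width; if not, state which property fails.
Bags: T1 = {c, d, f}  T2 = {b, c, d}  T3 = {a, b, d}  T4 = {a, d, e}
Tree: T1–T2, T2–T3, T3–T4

Yes; width 2.

Vertex coverage: the bags together contain {a, b, c, d, e, f}, the full vertex set. Edge coverage: each edge of G has both endpoints in at least one bag. Running intersection: for every vertex, the bags containing it form a connected subtree. All three properties hold, so this is a valid tree decomposition of width max|bag| − 1 = 2, and hence tw(G) ≤ 2.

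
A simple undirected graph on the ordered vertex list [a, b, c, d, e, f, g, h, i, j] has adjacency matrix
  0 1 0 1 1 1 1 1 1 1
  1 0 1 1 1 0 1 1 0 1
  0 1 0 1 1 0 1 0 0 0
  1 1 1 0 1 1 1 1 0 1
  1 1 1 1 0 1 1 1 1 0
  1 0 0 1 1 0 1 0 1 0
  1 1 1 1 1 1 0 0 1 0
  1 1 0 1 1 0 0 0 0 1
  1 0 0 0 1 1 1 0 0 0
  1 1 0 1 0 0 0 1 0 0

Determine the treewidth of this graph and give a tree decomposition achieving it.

Treewidth 4.
One such decomposition:
Bags: B1 = {a, b, d, e, h}  B2 = {a, b, d, e, g}  B3 = {a, b, d, h, j}  B4 = {b, c, d, e, g}  B5 = {a, d, e, f, g}  B6 = {a, e, f, g, i}
Tree: B1–B2, B1–B3, B2–B4, B2–B5, B5–B6

Each bag holds 5 vertices, so the decomposition has width 4, which upper-bounds the treewidth. Conversely, {a, d, e, f, g} is a clique of size 5, and the vertices of any clique must share a bag in every tree decomposition; so some bag has ≥ 5 vertices and tw(G) ≥ 4. The upper and lower bounds meet at 4, so that is the treewidth.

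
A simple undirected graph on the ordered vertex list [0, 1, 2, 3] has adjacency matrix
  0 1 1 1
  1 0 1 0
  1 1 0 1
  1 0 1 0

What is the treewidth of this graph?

A width-2 tree decomposition is:
Bags: B1 = {0, 1, 2}  B2 = {0, 2, 3}
Tree: B1–B2
The largest bag has 3 vertices, giving width 2; this decomposition certifies tw(G) ≤ 2. For the lower bound, the 3 vertices {0, 1, 2} are pairwise adjacent, and any tree decomposition puts a clique entirely inside one bag — forcing width ≥ 2. Combining the bounds, tw(G) = 2.

2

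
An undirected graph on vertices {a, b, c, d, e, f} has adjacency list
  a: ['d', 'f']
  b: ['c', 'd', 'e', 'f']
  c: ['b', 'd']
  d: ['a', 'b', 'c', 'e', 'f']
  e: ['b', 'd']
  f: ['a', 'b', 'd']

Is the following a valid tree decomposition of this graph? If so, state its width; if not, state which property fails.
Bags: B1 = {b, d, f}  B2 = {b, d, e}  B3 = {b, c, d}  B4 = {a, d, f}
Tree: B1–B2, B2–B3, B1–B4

Yes; width 2.

Vertex coverage: the bags together contain {a, b, c, d, e, f}, the full vertex set. Edge coverage: each edge of G has both endpoints in at least one bag. Running intersection: for every vertex, the bags containing it form a connected subtree. All three properties hold, so this is a valid tree decomposition of width max|bag| − 1 = 2, and hence tw(G) ≤ 2.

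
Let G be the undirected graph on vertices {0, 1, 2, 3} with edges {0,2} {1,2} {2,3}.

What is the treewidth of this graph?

A width-1 tree decomposition is:
Bags: B1 = {1, 2}  B2 = {0, 2}  B3 = {2, 3}
Tree: B1–B2, B1–B3
The largest bag has 2 vertices, giving width 1; this decomposition certifies tw(G) ≤ 1. Any graph with an edge has treewidth ≥ 1, and G has the edge 2–1. Therefore the treewidth is 1.

1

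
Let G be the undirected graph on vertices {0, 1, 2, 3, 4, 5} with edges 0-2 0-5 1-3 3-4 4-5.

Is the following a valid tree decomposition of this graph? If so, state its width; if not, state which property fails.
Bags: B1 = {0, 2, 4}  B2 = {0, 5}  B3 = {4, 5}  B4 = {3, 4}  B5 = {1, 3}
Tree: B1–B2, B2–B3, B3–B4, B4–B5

No — bags containing vertex 4 are not connected in the tree.

A tree decomposition must satisfy three properties: every vertex lies in some bag; for every edge, both endpoints lie together in some bag; and for every vertex, the bags containing it form a connected subtree. Here bags containing vertex 4 are not connected in the tree, so the decomposition is invalid.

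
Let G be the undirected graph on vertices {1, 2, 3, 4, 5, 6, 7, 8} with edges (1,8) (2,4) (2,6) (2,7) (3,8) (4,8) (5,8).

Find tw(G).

1

A width-1 tree decomposition is:
Bags: B1 = {4, 8}  B2 = {3, 8}  B3 = {2, 4}  B4 = {5, 8}  B5 = {2, 6}  B6 = {2, 7}  B7 = {1, 8}
Tree: B1–B2, B1–B3, B1–B4, B3–B5, B5–B6, B1–B7
The largest bag has 2 vertices, giving width 1; this decomposition certifies tw(G) ≤ 1. G has an edge, so its treewidth is at least 1. Therefore the treewidth is 1.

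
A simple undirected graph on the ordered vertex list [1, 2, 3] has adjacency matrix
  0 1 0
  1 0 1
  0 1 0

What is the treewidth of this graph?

1

A width-1 tree decomposition is:
Bags: B1 = {1, 2}  B2 = {2, 3}
Tree: B1–B2
Each bag holds 2 vertices, so the decomposition has width 1, which upper-bounds the treewidth. Any graph with an edge has treewidth ≥ 1, and G has the edge 2–1. Hence tw(G) = 1 exactly.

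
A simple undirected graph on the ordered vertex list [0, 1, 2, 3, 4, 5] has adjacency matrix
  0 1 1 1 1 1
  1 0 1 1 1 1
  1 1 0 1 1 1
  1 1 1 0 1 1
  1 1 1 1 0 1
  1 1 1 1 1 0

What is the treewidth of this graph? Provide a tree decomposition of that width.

Treewidth 5.
Bags: B1 = {0, 1, 2, 3, 4, 5}
Tree: (single bag)

With just one bag of size 6, the width is 6 − 1 = 5, so tw(G) ≤ 5. On the other hand G contains the 6-clique {0, 1, 2, 3, 4, 5}. A clique must lie in a single bag of any decomposition, so no decomposition can have width below 5. Combining the bounds, tw(G) = 5.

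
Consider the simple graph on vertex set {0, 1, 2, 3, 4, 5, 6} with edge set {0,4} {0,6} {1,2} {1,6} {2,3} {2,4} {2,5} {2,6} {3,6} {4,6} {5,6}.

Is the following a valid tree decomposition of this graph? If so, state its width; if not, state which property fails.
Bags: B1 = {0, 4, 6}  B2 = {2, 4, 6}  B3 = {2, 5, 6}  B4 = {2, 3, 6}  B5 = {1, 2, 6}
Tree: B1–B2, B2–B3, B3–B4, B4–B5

Yes; width 2.

Every vertex of G appears in some bag (union = {0, 1, 2, 3, 4, 5, 6}); every edge is covered by a bag; and for each vertex v the set of bags containing v is connected in the bag tree. The decomposition is therefore valid. The largest bag has 3 vertices, so the width is 2.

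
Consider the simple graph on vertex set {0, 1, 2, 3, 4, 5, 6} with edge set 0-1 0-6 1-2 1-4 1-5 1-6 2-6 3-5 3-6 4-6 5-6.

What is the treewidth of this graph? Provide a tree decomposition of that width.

Each bag holds 3 vertices, so the decomposition has width 2, which upper-bounds the treewidth. On the other hand G contains the 3-clique {0, 1, 6}. A clique must lie in a single bag of any decomposition, so no decomposition can have width below 2. Hence tw(G) = 2 exactly.

Treewidth 2.
One such decomposition:
Bags: B1 = {1, 2, 6}  B2 = {1, 5, 6}  B3 = {0, 1, 6}  B4 = {3, 5, 6}  B5 = {1, 4, 6}
Tree: B1–B2, B2–B3, B2–B4, B1–B5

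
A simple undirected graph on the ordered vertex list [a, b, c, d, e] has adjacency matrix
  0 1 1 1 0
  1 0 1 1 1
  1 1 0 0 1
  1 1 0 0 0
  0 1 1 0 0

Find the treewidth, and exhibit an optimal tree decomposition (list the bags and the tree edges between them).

The largest bag has 3 vertices, giving width 2; this decomposition certifies tw(G) ≤ 2. Conversely, {a, b, d} is a clique of size 3, and the vertices of any clique must share a bag in every tree decomposition; so some bag has ≥ 3 vertices and tw(G) ≥ 2. Combining the bounds, tw(G) = 2.

Treewidth 2.
Bags: B1 = {a, b, d}  B2 = {a, b, c}  B3 = {b, c, e}
Tree: B1–B2, B2–B3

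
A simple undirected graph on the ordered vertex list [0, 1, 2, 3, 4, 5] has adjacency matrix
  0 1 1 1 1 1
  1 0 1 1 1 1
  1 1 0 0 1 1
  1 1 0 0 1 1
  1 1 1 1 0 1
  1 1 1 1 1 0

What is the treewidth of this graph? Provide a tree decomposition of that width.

Each bag holds 5 vertices, so the decomposition has width 4, which upper-bounds the treewidth. Conversely, {0, 1, 2, 4, 5} is a clique of size 5, and the vertices of any clique must share a bag in every tree decomposition; so some bag has ≥ 5 vertices and tw(G) ≥ 4. The upper and lower bounds meet at 4, so that is the treewidth.

Treewidth 4.
One optimal decomposition is:
Bags: B1 = {0, 1, 2, 4, 5}  B2 = {0, 1, 3, 4, 5}
Tree: B1–B2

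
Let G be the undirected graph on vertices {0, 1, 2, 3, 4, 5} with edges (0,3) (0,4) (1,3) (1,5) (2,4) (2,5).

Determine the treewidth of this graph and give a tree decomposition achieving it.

The largest bag has 3 vertices, giving width 2; this decomposition certifies tw(G) ≤ 2. The edges 2–4–0–3–1–5–2 form a cycle, so G is not a tree and its treewidth is at least 2. Therefore the treewidth is 2.

Treewidth 2.
Bags: B1 = {0, 2, 4}  B2 = {0, 2, 3}  B3 = {1, 2, 3}  B4 = {1, 2, 5}
Tree: B1–B2, B2–B3, B3–B4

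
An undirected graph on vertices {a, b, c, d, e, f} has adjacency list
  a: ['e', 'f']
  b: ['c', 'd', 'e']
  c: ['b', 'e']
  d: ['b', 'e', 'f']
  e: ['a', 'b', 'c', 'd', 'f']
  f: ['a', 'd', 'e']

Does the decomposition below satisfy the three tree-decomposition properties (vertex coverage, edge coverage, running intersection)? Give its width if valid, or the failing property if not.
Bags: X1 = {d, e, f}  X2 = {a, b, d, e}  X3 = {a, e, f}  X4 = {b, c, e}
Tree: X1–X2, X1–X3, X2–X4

No — bags containing vertex a are not connected in the tree.

A tree decomposition must satisfy three properties: every vertex lies in some bag; for every edge, both endpoints lie together in some bag; and for every vertex, the bags containing it form a connected subtree. Here bags containing vertex a are not connected in the tree, so the decomposition is invalid.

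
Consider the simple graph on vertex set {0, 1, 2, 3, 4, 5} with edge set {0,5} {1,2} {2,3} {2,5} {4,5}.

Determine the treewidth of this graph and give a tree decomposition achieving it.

Every bag has size at most 2, so the width is 2 − 1 = 1 and tw(G) ≤ 1. Any graph with an edge has treewidth ≥ 1, and G has the edge 0–5. Hence tw(G) = 1 exactly.

Treewidth 1.
Bags: B1 = {0, 5}  B2 = {2, 5}  B3 = {1, 2}  B4 = {2, 3}  B5 = {4, 5}
Tree: B1–B2, B2–B3, B2–B4, B2–B5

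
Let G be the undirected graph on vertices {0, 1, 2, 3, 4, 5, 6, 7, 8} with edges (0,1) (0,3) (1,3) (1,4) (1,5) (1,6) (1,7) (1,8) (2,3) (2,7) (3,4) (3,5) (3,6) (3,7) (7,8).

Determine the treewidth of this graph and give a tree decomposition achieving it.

Treewidth 2.
One optimal decomposition is:
Bags: B1 = {2, 3, 7}  B2 = {1, 3, 7}  B3 = {0, 1, 3}  B4 = {1, 7, 8}  B5 = {1, 3, 6}  B6 = {1, 3, 5}  B7 = {1, 3, 4}
Tree: B1–B2, B2–B3, B2–B4, B3–B5, B3–B6, B6–B7

Each bag holds 3 vertices, so the decomposition has width 2, which upper-bounds the treewidth. On the other hand G contains the 3-clique {1, 7, 8}. A clique must lie in a single bag of any decomposition, so no decomposition can have width below 2. Hence tw(G) = 2 exactly.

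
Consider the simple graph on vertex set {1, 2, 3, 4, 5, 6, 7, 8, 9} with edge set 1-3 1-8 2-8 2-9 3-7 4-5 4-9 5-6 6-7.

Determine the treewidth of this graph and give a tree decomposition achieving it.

Each bag holds 3 vertices, so the decomposition has width 2, which upper-bounds the treewidth. The edges 1–3–7–6–5–4–9–2–8–1 form a cycle, so G is not a tree and its treewidth is at least 2. Therefore the treewidth is 2.

Treewidth 2.
Bags: B1 = {1, 3, 7}  B2 = {1, 6, 7}  B3 = {1, 5, 6}  B4 = {1, 4, 5}  B5 = {1, 4, 9}  B6 = {1, 2, 9}  B7 = {1, 2, 8}
Tree: B1–B2, B2–B3, B3–B4, B4–B5, B5–B6, B6–B7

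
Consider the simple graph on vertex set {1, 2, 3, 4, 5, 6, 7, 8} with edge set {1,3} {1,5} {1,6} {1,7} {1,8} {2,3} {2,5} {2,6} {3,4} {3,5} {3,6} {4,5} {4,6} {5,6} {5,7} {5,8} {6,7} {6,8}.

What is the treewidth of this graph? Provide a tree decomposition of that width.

Treewidth 3.
One optimal decomposition is:
Bags: B1 = {1, 5, 6, 7}  B2 = {1, 3, 5, 6}  B3 = {2, 3, 5, 6}  B4 = {3, 4, 5, 6}  B5 = {1, 5, 6, 8}
Tree: B1–B2, B2–B3, B3–B4, B2–B5

Every bag has size at most 4, so the width is 4 − 1 = 3 and tw(G) ≤ 3. On the other hand G contains the 4-clique {1, 5, 6, 8}. A clique must lie in a single bag of any decomposition, so no decomposition can have width below 3. Hence tw(G) = 3 exactly.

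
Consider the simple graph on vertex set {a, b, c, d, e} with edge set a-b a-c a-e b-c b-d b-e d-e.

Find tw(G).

A width-2 tree decomposition is:
Bags: B1 = {a, b, e}  B2 = {b, d, e}  B3 = {a, b, c}
Tree: B1–B2, B1–B3
Each bag holds 3 vertices, so the decomposition has width 2, which upper-bounds the treewidth. Conversely, {b, d, e} is a clique of size 3, and the vertices of any clique must share a bag in every tree decomposition; so some bag has ≥ 3 vertices and tw(G) ≥ 2. Hence tw(G) = 2 exactly.

2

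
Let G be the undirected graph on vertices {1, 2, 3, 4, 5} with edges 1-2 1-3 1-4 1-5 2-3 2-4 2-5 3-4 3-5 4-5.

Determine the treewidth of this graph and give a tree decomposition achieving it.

A single bag containing all 5 vertices is trivially a valid decomposition of width 4. On the other hand G contains the 5-clique {1, 2, 3, 4, 5}. A clique must lie in a single bag of any decomposition, so no decomposition can have width below 4. Therefore the treewidth is 4.

Treewidth 4.
Bags: B1 = {1, 2, 3, 4, 5}
Tree: (single bag)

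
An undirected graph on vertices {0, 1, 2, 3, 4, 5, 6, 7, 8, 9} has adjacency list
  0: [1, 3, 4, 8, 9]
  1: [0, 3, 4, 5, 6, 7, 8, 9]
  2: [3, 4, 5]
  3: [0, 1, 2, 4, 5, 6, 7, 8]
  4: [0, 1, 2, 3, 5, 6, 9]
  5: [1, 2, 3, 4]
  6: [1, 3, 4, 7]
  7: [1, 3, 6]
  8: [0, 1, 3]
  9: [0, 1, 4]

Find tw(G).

3

A width-3 tree decomposition is:
Bags: B1 = {1, 3, 4, 6}  B2 = {0, 1, 3, 4}  B3 = {0, 1, 3, 8}  B4 = {0, 1, 4, 9}  B5 = {1, 3, 6, 7}  B6 = {1, 3, 4, 5}  B7 = {2, 3, 4, 5}
Tree: B1–B2, B2–B3, B2–B4, B1–B5, B2–B6, B6–B7
The largest bag has 4 vertices, giving width 3; this decomposition certifies tw(G) ≤ 3. For the lower bound, the 4 vertices {0, 1, 4, 9} are pairwise adjacent, and any tree decomposition puts a clique entirely inside one bag — forcing width ≥ 3. Combining the bounds, tw(G) = 3.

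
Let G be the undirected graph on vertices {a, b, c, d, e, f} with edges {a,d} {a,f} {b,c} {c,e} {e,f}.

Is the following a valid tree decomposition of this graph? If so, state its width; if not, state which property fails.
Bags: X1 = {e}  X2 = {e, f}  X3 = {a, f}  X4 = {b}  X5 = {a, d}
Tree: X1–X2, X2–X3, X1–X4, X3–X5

A tree decomposition must satisfy three properties: every vertex lies in some bag; for every edge, both endpoints lie together in some bag; and for every vertex, the bags containing it form a connected subtree. Here vertex c appears in no bag, so the decomposition is invalid.

No — vertex c appears in no bag.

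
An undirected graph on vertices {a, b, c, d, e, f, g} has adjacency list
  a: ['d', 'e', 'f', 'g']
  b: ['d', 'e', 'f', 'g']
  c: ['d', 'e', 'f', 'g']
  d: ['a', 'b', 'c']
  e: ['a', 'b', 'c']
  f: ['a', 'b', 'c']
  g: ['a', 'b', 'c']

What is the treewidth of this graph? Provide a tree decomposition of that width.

Treewidth 3.
Bags: B1 = {a, b, c, f}  B2 = {a, b, c, e}  B3 = {a, b, c, g}  B4 = {a, b, c, d}
Tree: B1–B2, B2–B3, B3–B4

Every bag has size at most 4, so the width is 4 − 1 = 3 and tw(G) ≤ 3. For the lower bound: the 4 vertex sets {c,f}, {a,e}, {b}, {g} are disjoint, each induces a connected subgraph, and every pair is joined by at least one edge of G. Contracting each set to a single vertex therefore yields K_{4} as a minor, and since treewidth is minor-monotone, tw(G) ≥ tw(K_{4}) = 3. Therefore the treewidth is 3.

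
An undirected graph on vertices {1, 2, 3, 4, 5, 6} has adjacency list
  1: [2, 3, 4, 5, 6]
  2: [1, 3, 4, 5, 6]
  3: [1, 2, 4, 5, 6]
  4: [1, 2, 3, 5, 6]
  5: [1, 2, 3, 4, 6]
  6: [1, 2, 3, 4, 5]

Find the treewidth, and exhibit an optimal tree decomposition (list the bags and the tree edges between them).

Treewidth 5.
One optimal decomposition is:
Bags: B1 = {1, 2, 3, 4, 5, 6}
Tree: (single bag)

With just one bag of size 6, the width is 6 − 1 = 5, so tw(G) ≤ 5. On the other hand G contains the 6-clique {1, 2, 3, 4, 5, 6}. A clique must lie in a single bag of any decomposition, so no decomposition can have width below 5. Combining the bounds, tw(G) = 5.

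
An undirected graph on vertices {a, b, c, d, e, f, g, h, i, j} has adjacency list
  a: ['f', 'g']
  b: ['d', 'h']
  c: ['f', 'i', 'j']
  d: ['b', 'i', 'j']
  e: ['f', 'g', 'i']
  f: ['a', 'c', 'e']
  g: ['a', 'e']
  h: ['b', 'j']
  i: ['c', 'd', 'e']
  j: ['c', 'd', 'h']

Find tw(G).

2

A width-2 tree decomposition is:
Bags: B1 = {a, e, g}  B2 = {a, e, f}  B3 = {e, f, i}  B4 = {c, f, i}  B5 = {c, d, i}  B6 = {c, d, j}  B7 = {b, d, j}  B8 = {b, h, j}
Tree: B1–B2, B2–B3, B3–B4, B4–B5, B5–B6, B6–B7, B7–B8
The largest bag has 3 vertices, giving width 2; this decomposition certifies tw(G) ≤ 2. Since g–a–f–e–g is a cycle in G, G is not acyclic. Forests are exactly the graphs of treewidth ≤ 1, so tw(G) ≥ 2. Hence tw(G) = 2 exactly.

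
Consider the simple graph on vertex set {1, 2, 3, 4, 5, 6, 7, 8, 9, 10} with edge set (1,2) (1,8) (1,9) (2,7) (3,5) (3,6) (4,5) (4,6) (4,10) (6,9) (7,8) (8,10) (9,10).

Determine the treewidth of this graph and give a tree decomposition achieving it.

Each bag holds 3 vertices, so the decomposition has width 2, which upper-bounds the treewidth. For the lower bound, G contains the cycle 2–7–8–1–2, so G is not a forest; only forests have treewidth ≤ 1, hence tw(G) ≥ 2. Therefore the treewidth is 2.

Treewidth 2.
One such decomposition:
Bags: B1 = {1, 2, 7}  B2 = {1, 7, 8}  B3 = {1, 8, 9}  B4 = {8, 9, 10}  B5 = {6, 9, 10}  B6 = {4, 6, 10}  B7 = {3, 4, 6}  B8 = {3, 4, 5}
Tree: B1–B2, B2–B3, B3–B4, B4–B5, B5–B6, B6–B7, B7–B8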